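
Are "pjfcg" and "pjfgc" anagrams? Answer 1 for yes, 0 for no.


Strings: "pjfcg", "pjfgc"
Sorted first:  cfgjp
Sorted second: cfgjp
Sorted forms match => anagrams

1


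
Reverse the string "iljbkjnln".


Input: iljbkjnln
Reading characters right to left:
  Position 8: 'n'
  Position 7: 'l'
  Position 6: 'n'
  Position 5: 'j'
  Position 4: 'k'
  Position 3: 'b'
  Position 2: 'j'
  Position 1: 'l'
  Position 0: 'i'
Reversed: nlnjkbjli

nlnjkbjli


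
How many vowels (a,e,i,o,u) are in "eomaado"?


Input: eomaado
Checking each character:
  'e' at position 0: vowel (running total: 1)
  'o' at position 1: vowel (running total: 2)
  'm' at position 2: consonant
  'a' at position 3: vowel (running total: 3)
  'a' at position 4: vowel (running total: 4)
  'd' at position 5: consonant
  'o' at position 6: vowel (running total: 5)
Total vowels: 5

5


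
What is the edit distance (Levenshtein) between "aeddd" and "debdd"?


Computing edit distance: "aeddd" -> "debdd"
DP table:
           d    e    b    d    d
      0    1    2    3    4    5
  a   1    1    2    3    4    5
  e   2    2    1    2    3    4
  d   3    2    2    2    2    3
  d   4    3    3    3    2    2
  d   5    4    4    4    3    2
Edit distance = dp[5][5] = 2

2


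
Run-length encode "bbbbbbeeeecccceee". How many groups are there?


Input: bbbbbbeeeecccceee
Scanning for consecutive runs:
  Group 1: 'b' x 6 (positions 0-5)
  Group 2: 'e' x 4 (positions 6-9)
  Group 3: 'c' x 4 (positions 10-13)
  Group 4: 'e' x 3 (positions 14-16)
Total groups: 4

4


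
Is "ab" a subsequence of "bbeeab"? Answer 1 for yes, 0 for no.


Check if "ab" is a subsequence of "bbeeab"
Greedy scan:
  Position 0 ('b'): no match needed
  Position 1 ('b'): no match needed
  Position 2 ('e'): no match needed
  Position 3 ('e'): no match needed
  Position 4 ('a'): matches sub[0] = 'a'
  Position 5 ('b'): matches sub[1] = 'b'
All 2 characters matched => is a subsequence

1


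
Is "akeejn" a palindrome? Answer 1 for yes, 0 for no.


Input: akeejn
Reversed: njeeka
  Compare pos 0 ('a') with pos 5 ('n'): MISMATCH
  Compare pos 1 ('k') with pos 4 ('j'): MISMATCH
  Compare pos 2 ('e') with pos 3 ('e'): match
Result: not a palindrome

0


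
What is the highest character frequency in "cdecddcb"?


Input: cdecddcb
Character counts:
  'b': 1
  'c': 3
  'd': 3
  'e': 1
Maximum frequency: 3

3


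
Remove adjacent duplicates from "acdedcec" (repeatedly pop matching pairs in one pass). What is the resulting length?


Input: acdedcec
Stack-based adjacent duplicate removal:
  Read 'a': push. Stack: a
  Read 'c': push. Stack: ac
  Read 'd': push. Stack: acd
  Read 'e': push. Stack: acde
  Read 'd': push. Stack: acded
  Read 'c': push. Stack: acdedc
  Read 'e': push. Stack: acdedce
  Read 'c': push. Stack: acdedcec
Final stack: "acdedcec" (length 8)

8


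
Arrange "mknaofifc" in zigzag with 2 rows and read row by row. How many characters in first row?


Zigzag "mknaofifc" into 2 rows:
Placing characters:
  'm' => row 0
  'k' => row 1
  'n' => row 0
  'a' => row 1
  'o' => row 0
  'f' => row 1
  'i' => row 0
  'f' => row 1
  'c' => row 0
Rows:
  Row 0: "mnoic"
  Row 1: "kaff"
First row length: 5

5


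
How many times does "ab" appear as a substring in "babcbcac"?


Searching for "ab" in "babcbcac"
Scanning each position:
  Position 0: "ba" => no
  Position 1: "ab" => MATCH
  Position 2: "bc" => no
  Position 3: "cb" => no
  Position 4: "bc" => no
  Position 5: "ca" => no
  Position 6: "ac" => no
Total occurrences: 1

1


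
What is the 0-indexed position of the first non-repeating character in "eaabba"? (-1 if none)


Input: eaabba
Character frequencies:
  'a': 3
  'b': 2
  'e': 1
Scanning left to right for freq == 1:
  Position 0 ('e'): unique! => answer = 0

0


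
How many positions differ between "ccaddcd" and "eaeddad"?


Comparing "ccaddcd" and "eaeddad" position by position:
  Position 0: 'c' vs 'e' => DIFFER
  Position 1: 'c' vs 'a' => DIFFER
  Position 2: 'a' vs 'e' => DIFFER
  Position 3: 'd' vs 'd' => same
  Position 4: 'd' vs 'd' => same
  Position 5: 'c' vs 'a' => DIFFER
  Position 6: 'd' vs 'd' => same
Positions that differ: 4

4


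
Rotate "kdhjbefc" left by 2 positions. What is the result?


Input: "kdhjbefc", rotate left by 2
First 2 characters: "kd"
Remaining characters: "hjbefc"
Concatenate remaining + first: "hjbefc" + "kd" = "hjbefckd"

hjbefckd


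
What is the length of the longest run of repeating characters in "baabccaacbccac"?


Input: "baabccaacbccac"
Scanning for longest run:
  Position 1 ('a'): new char, reset run to 1
  Position 2 ('a'): continues run of 'a', length=2
  Position 3 ('b'): new char, reset run to 1
  Position 4 ('c'): new char, reset run to 1
  Position 5 ('c'): continues run of 'c', length=2
  Position 6 ('a'): new char, reset run to 1
  Position 7 ('a'): continues run of 'a', length=2
  Position 8 ('c'): new char, reset run to 1
  Position 9 ('b'): new char, reset run to 1
  Position 10 ('c'): new char, reset run to 1
  Position 11 ('c'): continues run of 'c', length=2
  Position 12 ('a'): new char, reset run to 1
  Position 13 ('c'): new char, reset run to 1
Longest run: 'a' with length 2

2


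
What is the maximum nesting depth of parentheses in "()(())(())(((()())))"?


Input: "()(())(())(((()())))"
Tracking depth:
  Position 0 '(': depth becomes 1
  Position 1 ')': depth becomes 0
  Position 2 '(': depth becomes 1
  Position 3 '(': depth becomes 2
  Position 4 ')': depth becomes 1
  Position 5 ')': depth becomes 0
  Position 6 '(': depth becomes 1
  Position 7 '(': depth becomes 2
  Position 8 ')': depth becomes 1
  Position 9 ')': depth becomes 0
  Position 10 '(': depth becomes 1
  Position 11 '(': depth becomes 2
  Position 12 '(': depth becomes 3
  Position 13 '(': depth becomes 4
  Position 14 ')': depth becomes 3
  Position 15 '(': depth becomes 4
  Position 16 ')': depth becomes 3
  Position 17 ')': depth becomes 2
  Position 18 ')': depth becomes 1
  Position 19 ')': depth becomes 0
Maximum depth reached: 4

4


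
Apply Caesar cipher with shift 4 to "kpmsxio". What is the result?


Caesar cipher: shift "kpmsxio" by 4
  'k' (pos 10) + 4 = pos 14 = 'o'
  'p' (pos 15) + 4 = pos 19 = 't'
  'm' (pos 12) + 4 = pos 16 = 'q'
  's' (pos 18) + 4 = pos 22 = 'w'
  'x' (pos 23) + 4 = pos 1 = 'b'
  'i' (pos 8) + 4 = pos 12 = 'm'
  'o' (pos 14) + 4 = pos 18 = 's'
Result: otqwbms

otqwbms


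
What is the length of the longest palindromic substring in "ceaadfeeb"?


Input: "ceaadfeeb"
Checking substrings for palindromes:
  [2:4] "aa" (len 2) => palindrome
  [6:8] "ee" (len 2) => palindrome
Longest palindromic substring: "aa" with length 2

2


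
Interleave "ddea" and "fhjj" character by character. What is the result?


Interleaving "ddea" and "fhjj":
  Position 0: 'd' from first, 'f' from second => "df"
  Position 1: 'd' from first, 'h' from second => "dh"
  Position 2: 'e' from first, 'j' from second => "ej"
  Position 3: 'a' from first, 'j' from second => "aj"
Result: dfdhejaj

dfdhejaj


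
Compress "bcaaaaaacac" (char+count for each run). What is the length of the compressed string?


Input: bcaaaaaacac
Runs:
  'b' x 1 => "b1"
  'c' x 1 => "c1"
  'a' x 6 => "a6"
  'c' x 1 => "c1"
  'a' x 1 => "a1"
  'c' x 1 => "c1"
Compressed: "b1c1a6c1a1c1"
Compressed length: 12

12


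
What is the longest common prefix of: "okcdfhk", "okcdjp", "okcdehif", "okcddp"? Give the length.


Words: okcdfhk, okcdjp, okcdehif, okcddp
  Position 0: all 'o' => match
  Position 1: all 'k' => match
  Position 2: all 'c' => match
  Position 3: all 'd' => match
  Position 4: ('f', 'j', 'e', 'd') => mismatch, stop
LCP = "okcd" (length 4)

4


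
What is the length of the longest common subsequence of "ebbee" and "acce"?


LCS of "ebbee" and "acce"
DP table:
           a    c    c    e
      0    0    0    0    0
  e   0    0    0    0    1
  b   0    0    0    0    1
  b   0    0    0    0    1
  e   0    0    0    0    1
  e   0    0    0    0    1
LCS length = dp[5][4] = 1

1


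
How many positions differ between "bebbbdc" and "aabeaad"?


Comparing "bebbbdc" and "aabeaad" position by position:
  Position 0: 'b' vs 'a' => DIFFER
  Position 1: 'e' vs 'a' => DIFFER
  Position 2: 'b' vs 'b' => same
  Position 3: 'b' vs 'e' => DIFFER
  Position 4: 'b' vs 'a' => DIFFER
  Position 5: 'd' vs 'a' => DIFFER
  Position 6: 'c' vs 'd' => DIFFER
Positions that differ: 6

6


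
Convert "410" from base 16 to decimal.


Input: "410" in base 16
Positional expansion:
  Digit '4' (value 4) x 16^2 = 1024
  Digit '1' (value 1) x 16^1 = 16
  Digit '0' (value 0) x 16^0 = 0
Sum = 1040

1040


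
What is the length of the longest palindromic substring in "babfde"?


Input: "babfde"
Checking substrings for palindromes:
  [0:3] "bab" (len 3) => palindrome
Longest palindromic substring: "bab" with length 3

3


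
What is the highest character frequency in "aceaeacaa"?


Input: aceaeacaa
Character counts:
  'a': 5
  'c': 2
  'e': 2
Maximum frequency: 5

5


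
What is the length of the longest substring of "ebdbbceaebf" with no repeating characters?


Input: "ebdbbceaebf"
Sliding window (track last position of each char):
  Position 0 ('e'): window [0,0] length 1 -- new best
  Position 1 ('b'): window [0,1] length 2 -- new best
  Position 2 ('d'): window [0,2] length 3 -- new best
  Position 3 ('b'): repeat (last at 1), move window start to 2
  Position 3 ('b'): window [2,3] length 2
  Position 4 ('b'): repeat (last at 3), move window start to 4
  Position 4 ('b'): window [4,4] length 1
  Position 5 ('c'): window [4,5] length 2
  Position 6 ('e'): window [4,6] length 3
  Position 7 ('a'): window [4,7] length 4 -- new best
  Position 8 ('e'): repeat (last at 6), move window start to 7
  Position 8 ('e'): window [7,8] length 2
  Position 9 ('b'): window [7,9] length 3
  Position 10 ('f'): window [7,10] length 4
Longest substring with no repeats: "bcea" with length 4

4


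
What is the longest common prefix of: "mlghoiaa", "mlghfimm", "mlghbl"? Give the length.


Words: mlghoiaa, mlghfimm, mlghbl
  Position 0: all 'm' => match
  Position 1: all 'l' => match
  Position 2: all 'g' => match
  Position 3: all 'h' => match
  Position 4: ('o', 'f', 'b') => mismatch, stop
LCP = "mlgh" (length 4)

4


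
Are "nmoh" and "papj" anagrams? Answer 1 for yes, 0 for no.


Strings: "nmoh", "papj"
Sorted first:  hmno
Sorted second: ajpp
Differ at position 0: 'h' vs 'a' => not anagrams

0


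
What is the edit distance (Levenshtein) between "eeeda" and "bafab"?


Computing edit distance: "eeeda" -> "bafab"
DP table:
           b    a    f    a    b
      0    1    2    3    4    5
  e   1    1    2    3    4    5
  e   2    2    2    3    4    5
  e   3    3    3    3    4    5
  d   4    4    4    4    4    5
  a   5    5    4    5    4    5
Edit distance = dp[5][5] = 5

5


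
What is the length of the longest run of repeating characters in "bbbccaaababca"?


Input: "bbbccaaababca"
Scanning for longest run:
  Position 1 ('b'): continues run of 'b', length=2
  Position 2 ('b'): continues run of 'b', length=3
  Position 3 ('c'): new char, reset run to 1
  Position 4 ('c'): continues run of 'c', length=2
  Position 5 ('a'): new char, reset run to 1
  Position 6 ('a'): continues run of 'a', length=2
  Position 7 ('a'): continues run of 'a', length=3
  Position 8 ('b'): new char, reset run to 1
  Position 9 ('a'): new char, reset run to 1
  Position 10 ('b'): new char, reset run to 1
  Position 11 ('c'): new char, reset run to 1
  Position 12 ('a'): new char, reset run to 1
Longest run: 'b' with length 3

3


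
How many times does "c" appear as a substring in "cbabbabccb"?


Searching for "c" in "cbabbabccb"
Scanning each position:
  Position 0: "c" => MATCH
  Position 1: "b" => no
  Position 2: "a" => no
  Position 3: "b" => no
  Position 4: "b" => no
  Position 5: "a" => no
  Position 6: "b" => no
  Position 7: "c" => MATCH
  Position 8: "c" => MATCH
  Position 9: "b" => no
Total occurrences: 3

3


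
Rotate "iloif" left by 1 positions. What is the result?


Input: "iloif", rotate left by 1
First 1 characters: "i"
Remaining characters: "loif"
Concatenate remaining + first: "loif" + "i" = "loifi"

loifi


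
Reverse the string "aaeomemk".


Input: aaeomemk
Reading characters right to left:
  Position 7: 'k'
  Position 6: 'm'
  Position 5: 'e'
  Position 4: 'm'
  Position 3: 'o'
  Position 2: 'e'
  Position 1: 'a'
  Position 0: 'a'
Reversed: kmemoeaa

kmemoeaa


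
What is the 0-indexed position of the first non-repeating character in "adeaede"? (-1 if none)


Input: adeaede
Character frequencies:
  'a': 2
  'd': 2
  'e': 3
Scanning left to right for freq == 1:
  Position 0 ('a'): freq=2, skip
  Position 1 ('d'): freq=2, skip
  Position 2 ('e'): freq=3, skip
  Position 3 ('a'): freq=2, skip
  Position 4 ('e'): freq=3, skip
  Position 5 ('d'): freq=2, skip
  Position 6 ('e'): freq=3, skip
  No unique character found => answer = -1

-1


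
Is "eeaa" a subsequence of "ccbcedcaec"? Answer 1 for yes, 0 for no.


Check if "eeaa" is a subsequence of "ccbcedcaec"
Greedy scan:
  Position 0 ('c'): no match needed
  Position 1 ('c'): no match needed
  Position 2 ('b'): no match needed
  Position 3 ('c'): no match needed
  Position 4 ('e'): matches sub[0] = 'e'
  Position 5 ('d'): no match needed
  Position 6 ('c'): no match needed
  Position 7 ('a'): no match needed
  Position 8 ('e'): matches sub[1] = 'e'
  Position 9 ('c'): no match needed
Only matched 2/4 characters => not a subsequence

0


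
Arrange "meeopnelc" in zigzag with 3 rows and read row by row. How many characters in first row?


Zigzag "meeopnelc" into 3 rows:
Placing characters:
  'm' => row 0
  'e' => row 1
  'e' => row 2
  'o' => row 1
  'p' => row 0
  'n' => row 1
  'e' => row 2
  'l' => row 1
  'c' => row 0
Rows:
  Row 0: "mpc"
  Row 1: "eonl"
  Row 2: "ee"
First row length: 3

3


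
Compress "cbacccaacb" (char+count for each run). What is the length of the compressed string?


Input: cbacccaacb
Runs:
  'c' x 1 => "c1"
  'b' x 1 => "b1"
  'a' x 1 => "a1"
  'c' x 3 => "c3"
  'a' x 2 => "a2"
  'c' x 1 => "c1"
  'b' x 1 => "b1"
Compressed: "c1b1a1c3a2c1b1"
Compressed length: 14

14


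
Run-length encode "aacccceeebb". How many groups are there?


Input: aacccceeebb
Scanning for consecutive runs:
  Group 1: 'a' x 2 (positions 0-1)
  Group 2: 'c' x 4 (positions 2-5)
  Group 3: 'e' x 3 (positions 6-8)
  Group 4: 'b' x 2 (positions 9-10)
Total groups: 4

4


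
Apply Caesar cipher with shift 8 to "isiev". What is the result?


Caesar cipher: shift "isiev" by 8
  'i' (pos 8) + 8 = pos 16 = 'q'
  's' (pos 18) + 8 = pos 0 = 'a'
  'i' (pos 8) + 8 = pos 16 = 'q'
  'e' (pos 4) + 8 = pos 12 = 'm'
  'v' (pos 21) + 8 = pos 3 = 'd'
Result: qaqmd

qaqmd


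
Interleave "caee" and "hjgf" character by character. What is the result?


Interleaving "caee" and "hjgf":
  Position 0: 'c' from first, 'h' from second => "ch"
  Position 1: 'a' from first, 'j' from second => "aj"
  Position 2: 'e' from first, 'g' from second => "eg"
  Position 3: 'e' from first, 'f' from second => "ef"
Result: chajegef

chajegef


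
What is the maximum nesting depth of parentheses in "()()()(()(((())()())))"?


Input: "()()()(()(((())()())))"
Tracking depth:
  Position 0 '(': depth becomes 1
  Position 1 ')': depth becomes 0
  Position 2 '(': depth becomes 1
  Position 3 ')': depth becomes 0
  Position 4 '(': depth becomes 1
  Position 5 ')': depth becomes 0
  Position 6 '(': depth becomes 1
  Position 7 '(': depth becomes 2
  Position 8 ')': depth becomes 1
  Position 9 '(': depth becomes 2
  Position 10 '(': depth becomes 3
  Position 11 '(': depth becomes 4
  Position 12 '(': depth becomes 5
  Position 13 ')': depth becomes 4
  Position 14 ')': depth becomes 3
  Position 15 '(': depth becomes 4
  Position 16 ')': depth becomes 3
  Position 17 '(': depth becomes 4
  Position 18 ')': depth becomes 3
  Position 19 ')': depth becomes 2
  Position 20 ')': depth becomes 1
  Position 21 ')': depth becomes 0
Maximum depth reached: 5

5


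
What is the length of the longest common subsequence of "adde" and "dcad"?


LCS of "adde" and "dcad"
DP table:
           d    c    a    d
      0    0    0    0    0
  a   0    0    0    1    1
  d   0    1    1    1    2
  d   0    1    1    1    2
  e   0    1    1    1    2
LCS length = dp[4][4] = 2

2


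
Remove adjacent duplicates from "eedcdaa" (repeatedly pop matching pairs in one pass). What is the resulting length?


Input: eedcdaa
Stack-based adjacent duplicate removal:
  Read 'e': push. Stack: e
  Read 'e': matches stack top 'e' => pop. Stack: (empty)
  Read 'd': push. Stack: d
  Read 'c': push. Stack: dc
  Read 'd': push. Stack: dcd
  Read 'a': push. Stack: dcda
  Read 'a': matches stack top 'a' => pop. Stack: dcd
Final stack: "dcd" (length 3)

3


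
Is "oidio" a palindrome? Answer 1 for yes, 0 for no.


Input: oidio
Reversed: oidio
  Compare pos 0 ('o') with pos 4 ('o'): match
  Compare pos 1 ('i') with pos 3 ('i'): match
Result: palindrome

1


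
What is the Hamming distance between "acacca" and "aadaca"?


Comparing "acacca" and "aadaca" position by position:
  Position 0: 'a' vs 'a' => same
  Position 1: 'c' vs 'a' => differ
  Position 2: 'a' vs 'd' => differ
  Position 3: 'c' vs 'a' => differ
  Position 4: 'c' vs 'c' => same
  Position 5: 'a' vs 'a' => same
Total differences (Hamming distance): 3

3


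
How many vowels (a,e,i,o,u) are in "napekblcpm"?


Input: napekblcpm
Checking each character:
  'n' at position 0: consonant
  'a' at position 1: vowel (running total: 1)
  'p' at position 2: consonant
  'e' at position 3: vowel (running total: 2)
  'k' at position 4: consonant
  'b' at position 5: consonant
  'l' at position 6: consonant
  'c' at position 7: consonant
  'p' at position 8: consonant
  'm' at position 9: consonant
Total vowels: 2

2


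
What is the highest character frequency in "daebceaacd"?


Input: daebceaacd
Character counts:
  'a': 3
  'b': 1
  'c': 2
  'd': 2
  'e': 2
Maximum frequency: 3

3


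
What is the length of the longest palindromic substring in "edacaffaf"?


Input: "edacaffaf"
Checking substrings for palindromes:
  [4:8] "affa" (len 4) => palindrome
  [2:5] "aca" (len 3) => palindrome
  [6:9] "faf" (len 3) => palindrome
  [5:7] "ff" (len 2) => palindrome
Longest palindromic substring: "affa" with length 4

4


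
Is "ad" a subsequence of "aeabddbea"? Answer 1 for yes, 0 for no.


Check if "ad" is a subsequence of "aeabddbea"
Greedy scan:
  Position 0 ('a'): matches sub[0] = 'a'
  Position 1 ('e'): no match needed
  Position 2 ('a'): no match needed
  Position 3 ('b'): no match needed
  Position 4 ('d'): matches sub[1] = 'd'
  Position 5 ('d'): no match needed
  Position 6 ('b'): no match needed
  Position 7 ('e'): no match needed
  Position 8 ('a'): no match needed
All 2 characters matched => is a subsequence

1


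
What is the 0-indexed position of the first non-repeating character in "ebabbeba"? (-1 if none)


Input: ebabbeba
Character frequencies:
  'a': 2
  'b': 4
  'e': 2
Scanning left to right for freq == 1:
  Position 0 ('e'): freq=2, skip
  Position 1 ('b'): freq=4, skip
  Position 2 ('a'): freq=2, skip
  Position 3 ('b'): freq=4, skip
  Position 4 ('b'): freq=4, skip
  Position 5 ('e'): freq=2, skip
  Position 6 ('b'): freq=4, skip
  Position 7 ('a'): freq=2, skip
  No unique character found => answer = -1

-1


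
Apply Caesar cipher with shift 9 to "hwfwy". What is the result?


Caesar cipher: shift "hwfwy" by 9
  'h' (pos 7) + 9 = pos 16 = 'q'
  'w' (pos 22) + 9 = pos 5 = 'f'
  'f' (pos 5) + 9 = pos 14 = 'o'
  'w' (pos 22) + 9 = pos 5 = 'f'
  'y' (pos 24) + 9 = pos 7 = 'h'
Result: qfofh

qfofh


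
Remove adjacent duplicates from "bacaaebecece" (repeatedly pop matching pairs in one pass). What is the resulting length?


Input: bacaaebecece
Stack-based adjacent duplicate removal:
  Read 'b': push. Stack: b
  Read 'a': push. Stack: ba
  Read 'c': push. Stack: bac
  Read 'a': push. Stack: baca
  Read 'a': matches stack top 'a' => pop. Stack: bac
  Read 'e': push. Stack: bace
  Read 'b': push. Stack: baceb
  Read 'e': push. Stack: bacebe
  Read 'c': push. Stack: bacebec
  Read 'e': push. Stack: bacebece
  Read 'c': push. Stack: bacebecec
  Read 'e': push. Stack: bacebecece
Final stack: "bacebecece" (length 10)

10


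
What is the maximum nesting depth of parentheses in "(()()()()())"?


Input: "(()()()()())"
Tracking depth:
  Position 0 '(': depth becomes 1
  Position 1 '(': depth becomes 2
  Position 2 ')': depth becomes 1
  Position 3 '(': depth becomes 2
  Position 4 ')': depth becomes 1
  Position 5 '(': depth becomes 2
  Position 6 ')': depth becomes 1
  Position 7 '(': depth becomes 2
  Position 8 ')': depth becomes 1
  Position 9 '(': depth becomes 2
  Position 10 ')': depth becomes 1
  Position 11 ')': depth becomes 0
Maximum depth reached: 2

2


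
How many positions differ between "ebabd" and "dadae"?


Comparing "ebabd" and "dadae" position by position:
  Position 0: 'e' vs 'd' => DIFFER
  Position 1: 'b' vs 'a' => DIFFER
  Position 2: 'a' vs 'd' => DIFFER
  Position 3: 'b' vs 'a' => DIFFER
  Position 4: 'd' vs 'e' => DIFFER
Positions that differ: 5

5


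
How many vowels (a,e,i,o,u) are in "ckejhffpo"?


Input: ckejhffpo
Checking each character:
  'c' at position 0: consonant
  'k' at position 1: consonant
  'e' at position 2: vowel (running total: 1)
  'j' at position 3: consonant
  'h' at position 4: consonant
  'f' at position 5: consonant
  'f' at position 6: consonant
  'p' at position 7: consonant
  'o' at position 8: vowel (running total: 2)
Total vowels: 2

2


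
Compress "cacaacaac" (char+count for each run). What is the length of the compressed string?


Input: cacaacaac
Runs:
  'c' x 1 => "c1"
  'a' x 1 => "a1"
  'c' x 1 => "c1"
  'a' x 2 => "a2"
  'c' x 1 => "c1"
  'a' x 2 => "a2"
  'c' x 1 => "c1"
Compressed: "c1a1c1a2c1a2c1"
Compressed length: 14

14


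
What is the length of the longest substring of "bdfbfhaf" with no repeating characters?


Input: "bdfbfhaf"
Sliding window (track last position of each char):
  Position 0 ('b'): window [0,0] length 1 -- new best
  Position 1 ('d'): window [0,1] length 2 -- new best
  Position 2 ('f'): window [0,2] length 3 -- new best
  Position 3 ('b'): repeat (last at 0), move window start to 1
  Position 3 ('b'): window [1,3] length 3
  Position 4 ('f'): repeat (last at 2), move window start to 3
  Position 4 ('f'): window [3,4] length 2
  Position 5 ('h'): window [3,5] length 3
  Position 6 ('a'): window [3,6] length 4 -- new best
  Position 7 ('f'): repeat (last at 4), move window start to 5
  Position 7 ('f'): window [5,7] length 3
Longest substring with no repeats: "bfha" with length 4

4


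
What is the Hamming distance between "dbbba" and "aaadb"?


Comparing "dbbba" and "aaadb" position by position:
  Position 0: 'd' vs 'a' => differ
  Position 1: 'b' vs 'a' => differ
  Position 2: 'b' vs 'a' => differ
  Position 3: 'b' vs 'd' => differ
  Position 4: 'a' vs 'b' => differ
Total differences (Hamming distance): 5

5


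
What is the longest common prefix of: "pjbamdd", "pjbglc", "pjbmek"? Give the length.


Words: pjbamdd, pjbglc, pjbmek
  Position 0: all 'p' => match
  Position 1: all 'j' => match
  Position 2: all 'b' => match
  Position 3: ('a', 'g', 'm') => mismatch, stop
LCP = "pjb" (length 3)

3


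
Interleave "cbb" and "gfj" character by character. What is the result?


Interleaving "cbb" and "gfj":
  Position 0: 'c' from first, 'g' from second => "cg"
  Position 1: 'b' from first, 'f' from second => "bf"
  Position 2: 'b' from first, 'j' from second => "bj"
Result: cgbfbj

cgbfbj


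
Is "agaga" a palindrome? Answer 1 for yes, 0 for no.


Input: agaga
Reversed: agaga
  Compare pos 0 ('a') with pos 4 ('a'): match
  Compare pos 1 ('g') with pos 3 ('g'): match
Result: palindrome

1


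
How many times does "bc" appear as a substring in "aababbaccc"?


Searching for "bc" in "aababbaccc"
Scanning each position:
  Position 0: "aa" => no
  Position 1: "ab" => no
  Position 2: "ba" => no
  Position 3: "ab" => no
  Position 4: "bb" => no
  Position 5: "ba" => no
  Position 6: "ac" => no
  Position 7: "cc" => no
  Position 8: "cc" => no
Total occurrences: 0

0


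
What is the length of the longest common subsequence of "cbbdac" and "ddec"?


LCS of "cbbdac" and "ddec"
DP table:
           d    d    e    c
      0    0    0    0    0
  c   0    0    0    0    1
  b   0    0    0    0    1
  b   0    0    0    0    1
  d   0    1    1    1    1
  a   0    1    1    1    1
  c   0    1    1    1    2
LCS length = dp[6][4] = 2

2


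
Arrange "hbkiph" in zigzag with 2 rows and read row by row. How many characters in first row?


Zigzag "hbkiph" into 2 rows:
Placing characters:
  'h' => row 0
  'b' => row 1
  'k' => row 0
  'i' => row 1
  'p' => row 0
  'h' => row 1
Rows:
  Row 0: "hkp"
  Row 1: "bih"
First row length: 3

3


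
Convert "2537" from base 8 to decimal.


Input: "2537" in base 8
Positional expansion:
  Digit '2' (value 2) x 8^3 = 1024
  Digit '5' (value 5) x 8^2 = 320
  Digit '3' (value 3) x 8^1 = 24
  Digit '7' (value 7) x 8^0 = 7
Sum = 1375

1375


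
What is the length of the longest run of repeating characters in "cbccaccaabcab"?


Input: "cbccaccaabcab"
Scanning for longest run:
  Position 1 ('b'): new char, reset run to 1
  Position 2 ('c'): new char, reset run to 1
  Position 3 ('c'): continues run of 'c', length=2
  Position 4 ('a'): new char, reset run to 1
  Position 5 ('c'): new char, reset run to 1
  Position 6 ('c'): continues run of 'c', length=2
  Position 7 ('a'): new char, reset run to 1
  Position 8 ('a'): continues run of 'a', length=2
  Position 9 ('b'): new char, reset run to 1
  Position 10 ('c'): new char, reset run to 1
  Position 11 ('a'): new char, reset run to 1
  Position 12 ('b'): new char, reset run to 1
Longest run: 'c' with length 2

2


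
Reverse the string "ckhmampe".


Input: ckhmampe
Reading characters right to left:
  Position 7: 'e'
  Position 6: 'p'
  Position 5: 'm'
  Position 4: 'a'
  Position 3: 'm'
  Position 2: 'h'
  Position 1: 'k'
  Position 0: 'c'
Reversed: epmamhkc

epmamhkc


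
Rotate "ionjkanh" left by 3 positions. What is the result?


Input: "ionjkanh", rotate left by 3
First 3 characters: "ion"
Remaining characters: "jkanh"
Concatenate remaining + first: "jkanh" + "ion" = "jkanhion"

jkanhion


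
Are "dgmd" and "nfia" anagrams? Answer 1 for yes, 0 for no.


Strings: "dgmd", "nfia"
Sorted first:  ddgm
Sorted second: afin
Differ at position 0: 'd' vs 'a' => not anagrams

0


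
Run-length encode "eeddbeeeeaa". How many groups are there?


Input: eeddbeeeeaa
Scanning for consecutive runs:
  Group 1: 'e' x 2 (positions 0-1)
  Group 2: 'd' x 2 (positions 2-3)
  Group 3: 'b' x 1 (positions 4-4)
  Group 4: 'e' x 4 (positions 5-8)
  Group 5: 'a' x 2 (positions 9-10)
Total groups: 5

5


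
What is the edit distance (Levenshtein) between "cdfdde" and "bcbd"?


Computing edit distance: "cdfdde" -> "bcbd"
DP table:
           b    c    b    d
      0    1    2    3    4
  c   1    1    1    2    3
  d   2    2    2    2    2
  f   3    3    3    3    3
  d   4    4    4    4    3
  d   5    5    5    5    4
  e   6    6    6    6    5
Edit distance = dp[6][4] = 5

5


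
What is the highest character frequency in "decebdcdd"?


Input: decebdcdd
Character counts:
  'b': 1
  'c': 2
  'd': 4
  'e': 2
Maximum frequency: 4

4


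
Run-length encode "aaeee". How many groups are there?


Input: aaeee
Scanning for consecutive runs:
  Group 1: 'a' x 2 (positions 0-1)
  Group 2: 'e' x 3 (positions 2-4)
Total groups: 2

2


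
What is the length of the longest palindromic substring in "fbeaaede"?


Input: "fbeaaede"
Checking substrings for palindromes:
  [2:6] "eaae" (len 4) => palindrome
  [5:8] "ede" (len 3) => palindrome
  [3:5] "aa" (len 2) => palindrome
Longest palindromic substring: "eaae" with length 4

4


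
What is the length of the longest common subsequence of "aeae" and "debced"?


LCS of "aeae" and "debced"
DP table:
           d    e    b    c    e    d
      0    0    0    0    0    0    0
  a   0    0    0    0    0    0    0
  e   0    0    1    1    1    1    1
  a   0    0    1    1    1    1    1
  e   0    0    1    1    1    2    2
LCS length = dp[4][6] = 2

2


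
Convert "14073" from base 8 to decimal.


Input: "14073" in base 8
Positional expansion:
  Digit '1' (value 1) x 8^4 = 4096
  Digit '4' (value 4) x 8^3 = 2048
  Digit '0' (value 0) x 8^2 = 0
  Digit '7' (value 7) x 8^1 = 56
  Digit '3' (value 3) x 8^0 = 3
Sum = 6203

6203


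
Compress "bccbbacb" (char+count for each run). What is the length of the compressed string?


Input: bccbbacb
Runs:
  'b' x 1 => "b1"
  'c' x 2 => "c2"
  'b' x 2 => "b2"
  'a' x 1 => "a1"
  'c' x 1 => "c1"
  'b' x 1 => "b1"
Compressed: "b1c2b2a1c1b1"
Compressed length: 12

12


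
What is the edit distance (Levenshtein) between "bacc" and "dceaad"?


Computing edit distance: "bacc" -> "dceaad"
DP table:
           d    c    e    a    a    d
      0    1    2    3    4    5    6
  b   1    1    2    3    4    5    6
  a   2    2    2    3    3    4    5
  c   3    3    2    3    4    4    5
  c   4    4    3    3    4    5    5
Edit distance = dp[4][6] = 5

5


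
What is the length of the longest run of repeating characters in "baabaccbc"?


Input: "baabaccbc"
Scanning for longest run:
  Position 1 ('a'): new char, reset run to 1
  Position 2 ('a'): continues run of 'a', length=2
  Position 3 ('b'): new char, reset run to 1
  Position 4 ('a'): new char, reset run to 1
  Position 5 ('c'): new char, reset run to 1
  Position 6 ('c'): continues run of 'c', length=2
  Position 7 ('b'): new char, reset run to 1
  Position 8 ('c'): new char, reset run to 1
Longest run: 'a' with length 2

2


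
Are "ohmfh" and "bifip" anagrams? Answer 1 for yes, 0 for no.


Strings: "ohmfh", "bifip"
Sorted first:  fhhmo
Sorted second: bfiip
Differ at position 0: 'f' vs 'b' => not anagrams

0


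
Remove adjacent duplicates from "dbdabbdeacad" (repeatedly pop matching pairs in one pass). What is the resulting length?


Input: dbdabbdeacad
Stack-based adjacent duplicate removal:
  Read 'd': push. Stack: d
  Read 'b': push. Stack: db
  Read 'd': push. Stack: dbd
  Read 'a': push. Stack: dbda
  Read 'b': push. Stack: dbdab
  Read 'b': matches stack top 'b' => pop. Stack: dbda
  Read 'd': push. Stack: dbdad
  Read 'e': push. Stack: dbdade
  Read 'a': push. Stack: dbdadea
  Read 'c': push. Stack: dbdadeac
  Read 'a': push. Stack: dbdadeaca
  Read 'd': push. Stack: dbdadeacad
Final stack: "dbdadeacad" (length 10)

10


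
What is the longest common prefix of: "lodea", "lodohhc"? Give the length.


Words: lodea, lodohhc
  Position 0: all 'l' => match
  Position 1: all 'o' => match
  Position 2: all 'd' => match
  Position 3: ('e', 'o') => mismatch, stop
LCP = "lod" (length 3)

3


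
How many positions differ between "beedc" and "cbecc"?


Comparing "beedc" and "cbecc" position by position:
  Position 0: 'b' vs 'c' => DIFFER
  Position 1: 'e' vs 'b' => DIFFER
  Position 2: 'e' vs 'e' => same
  Position 3: 'd' vs 'c' => DIFFER
  Position 4: 'c' vs 'c' => same
Positions that differ: 3

3


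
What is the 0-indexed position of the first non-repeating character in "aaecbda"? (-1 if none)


Input: aaecbda
Character frequencies:
  'a': 3
  'b': 1
  'c': 1
  'd': 1
  'e': 1
Scanning left to right for freq == 1:
  Position 0 ('a'): freq=3, skip
  Position 1 ('a'): freq=3, skip
  Position 2 ('e'): unique! => answer = 2

2


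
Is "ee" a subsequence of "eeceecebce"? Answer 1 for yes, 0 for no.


Check if "ee" is a subsequence of "eeceecebce"
Greedy scan:
  Position 0 ('e'): matches sub[0] = 'e'
  Position 1 ('e'): matches sub[1] = 'e'
  Position 2 ('c'): no match needed
  Position 3 ('e'): no match needed
  Position 4 ('e'): no match needed
  Position 5 ('c'): no match needed
  Position 6 ('e'): no match needed
  Position 7 ('b'): no match needed
  Position 8 ('c'): no match needed
  Position 9 ('e'): no match needed
All 2 characters matched => is a subsequence

1


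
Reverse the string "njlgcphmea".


Input: njlgcphmea
Reading characters right to left:
  Position 9: 'a'
  Position 8: 'e'
  Position 7: 'm'
  Position 6: 'h'
  Position 5: 'p'
  Position 4: 'c'
  Position 3: 'g'
  Position 2: 'l'
  Position 1: 'j'
  Position 0: 'n'
Reversed: aemhpcgljn

aemhpcgljn


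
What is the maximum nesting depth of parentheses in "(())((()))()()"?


Input: "(())((()))()()"
Tracking depth:
  Position 0 '(': depth becomes 1
  Position 1 '(': depth becomes 2
  Position 2 ')': depth becomes 1
  Position 3 ')': depth becomes 0
  Position 4 '(': depth becomes 1
  Position 5 '(': depth becomes 2
  Position 6 '(': depth becomes 3
  Position 7 ')': depth becomes 2
  Position 8 ')': depth becomes 1
  Position 9 ')': depth becomes 0
  Position 10 '(': depth becomes 1
  Position 11 ')': depth becomes 0
  Position 12 '(': depth becomes 1
  Position 13 ')': depth becomes 0
Maximum depth reached: 3

3


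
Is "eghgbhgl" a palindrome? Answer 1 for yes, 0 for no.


Input: eghgbhgl
Reversed: lghbghge
  Compare pos 0 ('e') with pos 7 ('l'): MISMATCH
  Compare pos 1 ('g') with pos 6 ('g'): match
  Compare pos 2 ('h') with pos 5 ('h'): match
  Compare pos 3 ('g') with pos 4 ('b'): MISMATCH
Result: not a palindrome

0


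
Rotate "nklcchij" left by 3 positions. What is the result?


Input: "nklcchij", rotate left by 3
First 3 characters: "nkl"
Remaining characters: "cchij"
Concatenate remaining + first: "cchij" + "nkl" = "cchijnkl"

cchijnkl


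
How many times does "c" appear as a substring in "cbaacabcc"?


Searching for "c" in "cbaacabcc"
Scanning each position:
  Position 0: "c" => MATCH
  Position 1: "b" => no
  Position 2: "a" => no
  Position 3: "a" => no
  Position 4: "c" => MATCH
  Position 5: "a" => no
  Position 6: "b" => no
  Position 7: "c" => MATCH
  Position 8: "c" => MATCH
Total occurrences: 4

4


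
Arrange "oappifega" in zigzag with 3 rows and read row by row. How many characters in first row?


Zigzag "oappifega" into 3 rows:
Placing characters:
  'o' => row 0
  'a' => row 1
  'p' => row 2
  'p' => row 1
  'i' => row 0
  'f' => row 1
  'e' => row 2
  'g' => row 1
  'a' => row 0
Rows:
  Row 0: "oia"
  Row 1: "apfg"
  Row 2: "pe"
First row length: 3

3


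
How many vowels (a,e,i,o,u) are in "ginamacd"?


Input: ginamacd
Checking each character:
  'g' at position 0: consonant
  'i' at position 1: vowel (running total: 1)
  'n' at position 2: consonant
  'a' at position 3: vowel (running total: 2)
  'm' at position 4: consonant
  'a' at position 5: vowel (running total: 3)
  'c' at position 6: consonant
  'd' at position 7: consonant
Total vowels: 3

3


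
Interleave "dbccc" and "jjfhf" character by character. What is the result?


Interleaving "dbccc" and "jjfhf":
  Position 0: 'd' from first, 'j' from second => "dj"
  Position 1: 'b' from first, 'j' from second => "bj"
  Position 2: 'c' from first, 'f' from second => "cf"
  Position 3: 'c' from first, 'h' from second => "ch"
  Position 4: 'c' from first, 'f' from second => "cf"
Result: djbjcfchcf

djbjcfchcf


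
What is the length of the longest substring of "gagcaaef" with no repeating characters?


Input: "gagcaaef"
Sliding window (track last position of each char):
  Position 0 ('g'): window [0,0] length 1 -- new best
  Position 1 ('a'): window [0,1] length 2 -- new best
  Position 2 ('g'): repeat (last at 0), move window start to 1
  Position 2 ('g'): window [1,2] length 2
  Position 3 ('c'): window [1,3] length 3 -- new best
  Position 4 ('a'): repeat (last at 1), move window start to 2
  Position 4 ('a'): window [2,4] length 3
  Position 5 ('a'): repeat (last at 4), move window start to 5
  Position 5 ('a'): window [5,5] length 1
  Position 6 ('e'): window [5,6] length 2
  Position 7 ('f'): window [5,7] length 3
Longest substring with no repeats: "agc" with length 3

3


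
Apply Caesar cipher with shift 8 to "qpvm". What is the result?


Caesar cipher: shift "qpvm" by 8
  'q' (pos 16) + 8 = pos 24 = 'y'
  'p' (pos 15) + 8 = pos 23 = 'x'
  'v' (pos 21) + 8 = pos 3 = 'd'
  'm' (pos 12) + 8 = pos 20 = 'u'
Result: yxdu

yxdu


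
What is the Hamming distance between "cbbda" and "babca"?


Comparing "cbbda" and "babca" position by position:
  Position 0: 'c' vs 'b' => differ
  Position 1: 'b' vs 'a' => differ
  Position 2: 'b' vs 'b' => same
  Position 3: 'd' vs 'c' => differ
  Position 4: 'a' vs 'a' => same
Total differences (Hamming distance): 3

3


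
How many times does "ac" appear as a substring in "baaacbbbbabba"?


Searching for "ac" in "baaacbbbbabba"
Scanning each position:
  Position 0: "ba" => no
  Position 1: "aa" => no
  Position 2: "aa" => no
  Position 3: "ac" => MATCH
  Position 4: "cb" => no
  Position 5: "bb" => no
  Position 6: "bb" => no
  Position 7: "bb" => no
  Position 8: "ba" => no
  Position 9: "ab" => no
  Position 10: "bb" => no
  Position 11: "ba" => no
Total occurrences: 1

1


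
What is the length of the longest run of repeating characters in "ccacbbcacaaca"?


Input: "ccacbbcacaaca"
Scanning for longest run:
  Position 1 ('c'): continues run of 'c', length=2
  Position 2 ('a'): new char, reset run to 1
  Position 3 ('c'): new char, reset run to 1
  Position 4 ('b'): new char, reset run to 1
  Position 5 ('b'): continues run of 'b', length=2
  Position 6 ('c'): new char, reset run to 1
  Position 7 ('a'): new char, reset run to 1
  Position 8 ('c'): new char, reset run to 1
  Position 9 ('a'): new char, reset run to 1
  Position 10 ('a'): continues run of 'a', length=2
  Position 11 ('c'): new char, reset run to 1
  Position 12 ('a'): new char, reset run to 1
Longest run: 'c' with length 2

2


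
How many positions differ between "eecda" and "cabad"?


Comparing "eecda" and "cabad" position by position:
  Position 0: 'e' vs 'c' => DIFFER
  Position 1: 'e' vs 'a' => DIFFER
  Position 2: 'c' vs 'b' => DIFFER
  Position 3: 'd' vs 'a' => DIFFER
  Position 4: 'a' vs 'd' => DIFFER
Positions that differ: 5

5


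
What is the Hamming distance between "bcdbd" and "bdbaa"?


Comparing "bcdbd" and "bdbaa" position by position:
  Position 0: 'b' vs 'b' => same
  Position 1: 'c' vs 'd' => differ
  Position 2: 'd' vs 'b' => differ
  Position 3: 'b' vs 'a' => differ
  Position 4: 'd' vs 'a' => differ
Total differences (Hamming distance): 4

4


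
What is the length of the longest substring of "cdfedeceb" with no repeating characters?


Input: "cdfedeceb"
Sliding window (track last position of each char):
  Position 0 ('c'): window [0,0] length 1 -- new best
  Position 1 ('d'): window [0,1] length 2 -- new best
  Position 2 ('f'): window [0,2] length 3 -- new best
  Position 3 ('e'): window [0,3] length 4 -- new best
  Position 4 ('d'): repeat (last at 1), move window start to 2
  Position 4 ('d'): window [2,4] length 3
  Position 5 ('e'): repeat (last at 3), move window start to 4
  Position 5 ('e'): window [4,5] length 2
  Position 6 ('c'): window [4,6] length 3
  Position 7 ('e'): repeat (last at 5), move window start to 6
  Position 7 ('e'): window [6,7] length 2
  Position 8 ('b'): window [6,8] length 3
Longest substring with no repeats: "cdfe" with length 4

4


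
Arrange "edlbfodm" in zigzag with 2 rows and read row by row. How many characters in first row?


Zigzag "edlbfodm" into 2 rows:
Placing characters:
  'e' => row 0
  'd' => row 1
  'l' => row 0
  'b' => row 1
  'f' => row 0
  'o' => row 1
  'd' => row 0
  'm' => row 1
Rows:
  Row 0: "elfd"
  Row 1: "dbom"
First row length: 4

4


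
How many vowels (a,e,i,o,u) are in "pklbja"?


Input: pklbja
Checking each character:
  'p' at position 0: consonant
  'k' at position 1: consonant
  'l' at position 2: consonant
  'b' at position 3: consonant
  'j' at position 4: consonant
  'a' at position 5: vowel (running total: 1)
Total vowels: 1

1
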